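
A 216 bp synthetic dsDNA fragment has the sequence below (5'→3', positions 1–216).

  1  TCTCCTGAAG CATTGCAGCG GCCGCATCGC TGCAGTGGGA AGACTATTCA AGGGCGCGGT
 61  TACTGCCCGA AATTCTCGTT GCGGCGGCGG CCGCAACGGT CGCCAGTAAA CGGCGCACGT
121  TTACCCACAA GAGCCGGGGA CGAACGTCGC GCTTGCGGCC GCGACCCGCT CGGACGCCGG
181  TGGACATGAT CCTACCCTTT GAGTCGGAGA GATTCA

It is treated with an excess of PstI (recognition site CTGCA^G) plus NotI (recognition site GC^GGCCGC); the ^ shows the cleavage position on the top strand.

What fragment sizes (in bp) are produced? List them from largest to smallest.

68, 60, 54, 19, 15 bp

The PstI site (CTGCAG) starts at position 30.
PstI cuts after base 5 of each site (before the last base), so after position 34.
NotI sites (GCGGCCGC) start at positions 18, 87, 155.
NotI cuts after base 2 of each site, so after positions 19, 88, 156.
Combined cut positions: 19, 34, 88, 156.
Linear molecule, 4 cuts → 5 fragments:
  1–19 → 19 bp
  20–34 → 15 bp
  35–88 → 54 bp
  89–156 → 68 bp
  157–216 → 60 bp
Sorted largest to smallest: 68, 60, 54, 19, 15 bp.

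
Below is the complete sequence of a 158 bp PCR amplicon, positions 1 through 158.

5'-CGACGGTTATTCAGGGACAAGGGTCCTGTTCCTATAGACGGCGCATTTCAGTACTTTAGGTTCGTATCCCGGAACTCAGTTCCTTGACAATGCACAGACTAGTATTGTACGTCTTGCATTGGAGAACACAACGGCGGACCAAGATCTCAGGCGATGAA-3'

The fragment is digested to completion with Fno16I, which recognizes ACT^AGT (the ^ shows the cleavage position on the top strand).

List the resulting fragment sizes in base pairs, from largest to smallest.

100, 58 bp

The Fno16I site (ACTAGT) starts at position 98.
Fno16I cuts after base 3 of each site, so after position 100.
Linear molecule, 1 cut → 2 fragments:
  1–100 → 100 bp
  101–158 → 58 bp
Sorted largest to smallest: 100, 58 bp.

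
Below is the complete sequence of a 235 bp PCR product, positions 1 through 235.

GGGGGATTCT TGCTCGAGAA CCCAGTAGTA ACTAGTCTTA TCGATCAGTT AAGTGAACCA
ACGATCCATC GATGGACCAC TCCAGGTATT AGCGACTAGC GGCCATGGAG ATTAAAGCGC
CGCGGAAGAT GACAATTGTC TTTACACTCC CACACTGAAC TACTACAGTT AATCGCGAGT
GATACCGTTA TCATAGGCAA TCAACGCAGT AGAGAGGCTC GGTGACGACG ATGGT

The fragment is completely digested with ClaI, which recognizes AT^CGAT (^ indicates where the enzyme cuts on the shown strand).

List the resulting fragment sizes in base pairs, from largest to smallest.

166, 41, 28 bp

ClaI sites (ATCGAT) start at positions 40, 68.
ClaI cuts after base 2 of each site, so after positions 41, 69.
Linear molecule, 2 cuts → 3 fragments:
  1–41 → 41 bp
  42–69 → 28 bp
  70–235 → 166 bp
Sorted largest to smallest: 166, 41, 28 bp.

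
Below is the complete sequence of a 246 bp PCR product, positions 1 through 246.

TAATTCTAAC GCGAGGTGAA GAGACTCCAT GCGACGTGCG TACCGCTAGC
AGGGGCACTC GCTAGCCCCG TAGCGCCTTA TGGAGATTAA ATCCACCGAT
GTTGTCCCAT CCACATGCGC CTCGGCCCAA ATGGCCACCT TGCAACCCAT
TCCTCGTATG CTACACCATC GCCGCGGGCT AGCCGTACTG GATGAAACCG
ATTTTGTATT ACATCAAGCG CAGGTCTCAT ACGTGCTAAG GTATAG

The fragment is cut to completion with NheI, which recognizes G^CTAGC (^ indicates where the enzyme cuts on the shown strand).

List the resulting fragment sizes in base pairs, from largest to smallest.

117, 68, 45, 16 bp

NheI sites (GCTAGC) start at positions 45, 61, 178.
NheI cuts after the first base of each site, so after positions 45, 61, 178.
Linear molecule, 3 cuts → 4 fragments:
  1–45 → 45 bp
  46–61 → 16 bp
  62–178 → 117 bp
  179–246 → 68 bp
Sorted largest to smallest: 117, 68, 45, 16 bp.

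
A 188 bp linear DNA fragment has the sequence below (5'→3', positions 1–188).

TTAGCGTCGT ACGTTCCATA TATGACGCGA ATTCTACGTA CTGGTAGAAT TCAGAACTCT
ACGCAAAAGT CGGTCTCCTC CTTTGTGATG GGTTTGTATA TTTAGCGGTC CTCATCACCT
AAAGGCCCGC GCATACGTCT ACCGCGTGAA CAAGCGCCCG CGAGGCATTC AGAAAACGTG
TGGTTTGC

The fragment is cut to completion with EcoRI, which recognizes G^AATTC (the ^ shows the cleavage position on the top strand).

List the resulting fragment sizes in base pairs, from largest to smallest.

141, 29, 18 bp

EcoRI sites (GAATTC) start at positions 29, 47.
EcoRI cuts after the first base of each site, so after positions 29, 47.
Linear molecule, 2 cuts → 3 fragments:
  1–29 → 29 bp
  30–47 → 18 bp
  48–188 → 141 bp
Sorted largest to smallest: 141, 29, 18 bp.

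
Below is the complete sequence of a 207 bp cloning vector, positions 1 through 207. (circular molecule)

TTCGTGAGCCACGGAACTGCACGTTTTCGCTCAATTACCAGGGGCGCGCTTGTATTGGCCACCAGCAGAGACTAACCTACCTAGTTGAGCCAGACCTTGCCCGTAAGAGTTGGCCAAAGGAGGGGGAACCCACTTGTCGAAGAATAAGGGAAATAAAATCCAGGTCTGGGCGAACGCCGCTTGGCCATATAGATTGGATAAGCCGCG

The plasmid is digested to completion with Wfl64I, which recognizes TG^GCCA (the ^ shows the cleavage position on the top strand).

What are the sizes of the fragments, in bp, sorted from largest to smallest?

81, 71, 55 bp

Wfl64I sites (TGGCCA) start at positions 56, 111, 182.
Wfl64I cuts after base 2 of each site, so after positions 57, 112, 183.
Circular molecule, 3 cuts → 3 fragments:
  58–112 → 55 bp
  113–183 → 71 bp
  184–207 then 1–57 → 24 + 57 = 81 bp
Sorted largest to smallest: 81, 71, 55 bp.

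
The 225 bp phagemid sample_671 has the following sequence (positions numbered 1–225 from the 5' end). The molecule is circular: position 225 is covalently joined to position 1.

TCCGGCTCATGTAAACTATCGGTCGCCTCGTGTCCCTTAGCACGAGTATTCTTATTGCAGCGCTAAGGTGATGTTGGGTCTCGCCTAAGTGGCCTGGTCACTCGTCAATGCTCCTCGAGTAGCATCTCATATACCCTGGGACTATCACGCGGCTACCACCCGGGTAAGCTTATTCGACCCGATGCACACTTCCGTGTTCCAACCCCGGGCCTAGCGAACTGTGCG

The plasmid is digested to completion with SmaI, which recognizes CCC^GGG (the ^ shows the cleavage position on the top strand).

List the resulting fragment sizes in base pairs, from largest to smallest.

SmaI sites (CCCGGG) start at positions 159, 204.
SmaI cuts after base 3 of each site, so after positions 161, 206.
Circular molecule, 2 cuts → 2 fragments:
  162–206 → 45 bp
  207–225 then 1–161 → 19 + 161 = 180 bp
Sorted largest to smallest: 180, 45 bp.

180, 45 bp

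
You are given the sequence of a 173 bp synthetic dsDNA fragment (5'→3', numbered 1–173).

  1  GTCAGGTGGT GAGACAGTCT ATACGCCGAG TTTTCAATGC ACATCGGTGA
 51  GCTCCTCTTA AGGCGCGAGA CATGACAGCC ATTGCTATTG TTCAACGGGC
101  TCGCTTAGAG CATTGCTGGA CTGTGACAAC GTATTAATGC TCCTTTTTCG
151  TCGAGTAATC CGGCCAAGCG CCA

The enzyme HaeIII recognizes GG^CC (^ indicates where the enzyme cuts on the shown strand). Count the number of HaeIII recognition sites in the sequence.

1

GGCC occurs starting at position 162.
HaeIII cuts at 1 site.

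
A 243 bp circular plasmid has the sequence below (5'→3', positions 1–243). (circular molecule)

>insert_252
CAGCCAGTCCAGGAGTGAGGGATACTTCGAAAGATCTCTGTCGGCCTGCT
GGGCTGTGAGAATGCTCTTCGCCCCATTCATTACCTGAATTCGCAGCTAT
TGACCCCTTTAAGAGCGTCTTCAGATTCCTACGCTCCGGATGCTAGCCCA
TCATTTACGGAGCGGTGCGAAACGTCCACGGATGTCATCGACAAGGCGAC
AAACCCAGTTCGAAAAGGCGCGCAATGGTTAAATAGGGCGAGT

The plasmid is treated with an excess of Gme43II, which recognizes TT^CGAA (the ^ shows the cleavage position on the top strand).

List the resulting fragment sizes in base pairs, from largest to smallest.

Gme43II sites (TTCGAA) start at positions 26, 209.
Gme43II cuts after base 2 of each site, so after positions 27, 210.
Circular molecule, 2 cuts → 2 fragments:
  28–210 → 183 bp
  211–243 then 1–27 → 33 + 27 = 60 bp
Sorted largest to smallest: 183, 60 bp.

183, 60 bp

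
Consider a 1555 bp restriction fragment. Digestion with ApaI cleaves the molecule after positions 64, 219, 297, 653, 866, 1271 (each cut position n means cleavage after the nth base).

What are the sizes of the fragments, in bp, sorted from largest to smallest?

405, 356, 284, 213, 155, 78, 64 bp

Linear molecule, 6 cuts → 7 fragments:
  64 − 0 = 64 bp
  219 − 64 = 155 bp
  297 − 219 = 78 bp
  653 − 297 = 356 bp
  866 − 653 = 213 bp
  1271 − 866 = 405 bp
  1555 − 1271 = 284 bp
Sorted largest to smallest: 405, 356, 284, 213, 155, 78, 64 bp.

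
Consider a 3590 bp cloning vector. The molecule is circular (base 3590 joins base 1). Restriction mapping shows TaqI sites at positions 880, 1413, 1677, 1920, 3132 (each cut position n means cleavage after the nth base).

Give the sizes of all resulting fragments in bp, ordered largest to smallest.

1338, 1212, 533, 264, 243 bp

Circular molecule, 5 cuts → 5 fragments:
  1413 − 880 = 533 bp
  1677 − 1413 = 264 bp
  1920 − 1677 = 243 bp
  3132 − 1920 = 1212 bp
  wrap: 3590 − 3132 + 880 = 1338 bp
Sorted largest to smallest: 1338, 1212, 533, 264, 243 bp.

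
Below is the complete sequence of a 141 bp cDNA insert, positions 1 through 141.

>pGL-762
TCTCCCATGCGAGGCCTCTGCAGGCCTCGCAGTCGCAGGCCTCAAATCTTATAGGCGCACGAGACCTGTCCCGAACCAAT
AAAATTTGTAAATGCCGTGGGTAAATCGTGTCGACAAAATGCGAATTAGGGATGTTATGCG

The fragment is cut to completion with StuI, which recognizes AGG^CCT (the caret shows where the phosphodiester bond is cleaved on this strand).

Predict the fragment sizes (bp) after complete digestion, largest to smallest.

StuI sites (AGGCCT) start at positions 12, 22, 37.
StuI cuts after base 3 of each site, so after positions 14, 24, 39.
Linear molecule, 3 cuts → 4 fragments:
  1–14 → 14 bp
  15–24 → 10 bp
  25–39 → 15 bp
  40–141 → 102 bp
Sorted largest to smallest: 102, 15, 14, 10 bp.

102, 15, 14, 10 bp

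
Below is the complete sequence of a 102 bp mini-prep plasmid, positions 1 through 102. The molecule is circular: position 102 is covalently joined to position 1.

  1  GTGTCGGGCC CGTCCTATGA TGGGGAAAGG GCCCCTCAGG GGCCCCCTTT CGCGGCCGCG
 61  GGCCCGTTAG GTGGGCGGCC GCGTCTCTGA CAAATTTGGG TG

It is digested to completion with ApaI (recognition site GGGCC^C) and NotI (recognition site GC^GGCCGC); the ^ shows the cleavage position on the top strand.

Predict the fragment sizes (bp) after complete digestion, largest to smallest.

36, 23, 12, 11, 11, 9 bp

ApaI sites (GGGCCC) start at positions 6, 29, 40, 60.
ApaI cuts after base 5 of each site (before the last base), so after positions 10, 33, 44, 64.
NotI sites (GCGGCCGC) start at positions 52, 75.
NotI cuts after base 2 of each site, so after positions 53, 76.
Combined cut positions: 10, 33, 44, 53, 64, 76.
Circular molecule, 6 cuts → 6 fragments:
  11–33 → 23 bp
  34–44 → 11 bp
  45–53 → 9 bp
  54–64 → 11 bp
  65–76 → 12 bp
  77–102 then 1–10 → 26 + 10 = 36 bp
Sorted largest to smallest: 36, 23, 12, 11, 11, 9 bp.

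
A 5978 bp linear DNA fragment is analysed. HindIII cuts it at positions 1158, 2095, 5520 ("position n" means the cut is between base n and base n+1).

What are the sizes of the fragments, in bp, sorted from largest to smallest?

3425, 1158, 937, 458 bp

Linear molecule, 3 cuts → 4 fragments:
  1158 − 0 = 1158 bp
  2095 − 1158 = 937 bp
  5520 − 2095 = 3425 bp
  5978 − 5520 = 458 bp
Sorted largest to smallest: 3425, 1158, 937, 458 bp.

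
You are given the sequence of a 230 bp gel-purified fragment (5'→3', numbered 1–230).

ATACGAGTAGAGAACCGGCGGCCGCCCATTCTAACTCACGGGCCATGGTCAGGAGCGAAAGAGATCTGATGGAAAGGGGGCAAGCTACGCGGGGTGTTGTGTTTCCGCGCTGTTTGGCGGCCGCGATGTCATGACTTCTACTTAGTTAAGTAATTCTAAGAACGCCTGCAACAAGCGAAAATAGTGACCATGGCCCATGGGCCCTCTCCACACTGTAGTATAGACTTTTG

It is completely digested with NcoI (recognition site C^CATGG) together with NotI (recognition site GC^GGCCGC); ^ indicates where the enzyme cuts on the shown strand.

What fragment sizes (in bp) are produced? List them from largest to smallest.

75, 70, 35, 24, 19, 7 bp

NcoI sites (CCATGG) start at positions 43, 188, 195.
NcoI cuts after the first base of each site, so after positions 43, 188, 195.
NotI sites (GCGGCCGC) start at positions 18, 117.
NotI cuts after base 2 of each site, so after positions 19, 118.
Combined cut positions: 19, 43, 118, 188, 195.
Linear molecule, 5 cuts → 6 fragments:
  1–19 → 19 bp
  20–43 → 24 bp
  44–118 → 75 bp
  119–188 → 70 bp
  189–195 → 7 bp
  196–230 → 35 bp
Sorted largest to smallest: 75, 70, 35, 24, 19, 7 bp.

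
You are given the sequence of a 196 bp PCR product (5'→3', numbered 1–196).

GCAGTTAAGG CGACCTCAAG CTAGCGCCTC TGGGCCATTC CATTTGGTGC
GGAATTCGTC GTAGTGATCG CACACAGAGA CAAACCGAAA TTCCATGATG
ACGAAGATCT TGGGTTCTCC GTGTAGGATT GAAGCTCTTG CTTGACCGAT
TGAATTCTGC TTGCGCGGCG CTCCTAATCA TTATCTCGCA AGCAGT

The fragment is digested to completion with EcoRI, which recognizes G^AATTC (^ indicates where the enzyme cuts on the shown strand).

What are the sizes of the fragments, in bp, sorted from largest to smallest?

100, 52, 44 bp

EcoRI sites (GAATTC) start at positions 52, 152.
EcoRI cuts after the first base of each site, so after positions 52, 152.
Linear molecule, 2 cuts → 3 fragments:
  1–52 → 52 bp
  53–152 → 100 bp
  153–196 → 44 bp
Sorted largest to smallest: 100, 52, 44 bp.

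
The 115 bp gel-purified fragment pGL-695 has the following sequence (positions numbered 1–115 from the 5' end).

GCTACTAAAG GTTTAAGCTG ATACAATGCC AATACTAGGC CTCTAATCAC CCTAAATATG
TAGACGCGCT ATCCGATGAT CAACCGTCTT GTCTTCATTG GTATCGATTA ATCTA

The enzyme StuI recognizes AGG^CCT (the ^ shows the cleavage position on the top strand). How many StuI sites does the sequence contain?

AGGCCT occurs starting at position 37.
StuI cuts at 1 site.

1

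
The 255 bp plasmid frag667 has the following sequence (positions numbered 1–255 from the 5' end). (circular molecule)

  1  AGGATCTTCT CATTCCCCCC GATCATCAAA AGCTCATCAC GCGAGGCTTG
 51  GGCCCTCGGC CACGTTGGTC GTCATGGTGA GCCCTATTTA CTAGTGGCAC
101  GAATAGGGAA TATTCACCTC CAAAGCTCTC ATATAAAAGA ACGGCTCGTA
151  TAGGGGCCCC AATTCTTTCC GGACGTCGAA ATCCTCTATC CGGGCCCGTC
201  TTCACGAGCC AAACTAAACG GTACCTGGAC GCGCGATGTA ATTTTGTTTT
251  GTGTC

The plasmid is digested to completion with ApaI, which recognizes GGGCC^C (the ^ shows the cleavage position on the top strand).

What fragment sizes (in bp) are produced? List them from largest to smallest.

113, 104, 38 bp

ApaI sites (GGGCCC) start at positions 50, 154, 192.
ApaI cuts after base 5 of each site (before the last base), so after positions 54, 158, 196.
Circular molecule, 3 cuts → 3 fragments:
  55–158 → 104 bp
  159–196 → 38 bp
  197–255 then 1–54 → 59 + 54 = 113 bp
Sorted largest to smallest: 113, 104, 38 bp.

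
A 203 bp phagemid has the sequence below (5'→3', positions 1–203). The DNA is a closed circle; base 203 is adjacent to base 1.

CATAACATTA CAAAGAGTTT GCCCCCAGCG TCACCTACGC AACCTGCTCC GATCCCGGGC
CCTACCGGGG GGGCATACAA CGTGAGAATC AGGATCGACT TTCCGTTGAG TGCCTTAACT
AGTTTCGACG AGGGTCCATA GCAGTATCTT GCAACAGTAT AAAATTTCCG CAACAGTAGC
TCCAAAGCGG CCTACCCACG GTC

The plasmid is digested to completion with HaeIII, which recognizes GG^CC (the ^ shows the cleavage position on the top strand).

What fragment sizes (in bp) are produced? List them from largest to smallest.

131, 72 bp

HaeIII sites (GGCC) start at positions 58, 189.
HaeIII cuts after base 2 of each site, so after positions 59, 190.
Circular molecule, 2 cuts → 2 fragments:
  60–190 → 131 bp
  191–203 then 1–59 → 13 + 59 = 72 bp
Sorted largest to smallest: 131, 72 bp.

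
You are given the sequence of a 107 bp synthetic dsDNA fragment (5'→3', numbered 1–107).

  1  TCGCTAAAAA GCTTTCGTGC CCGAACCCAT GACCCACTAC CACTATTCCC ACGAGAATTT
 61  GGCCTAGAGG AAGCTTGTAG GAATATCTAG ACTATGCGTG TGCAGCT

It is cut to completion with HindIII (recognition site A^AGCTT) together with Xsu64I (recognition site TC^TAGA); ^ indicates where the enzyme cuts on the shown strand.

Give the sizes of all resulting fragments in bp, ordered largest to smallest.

62, 20, 16, 9 bp

HindIII sites (AAGCTT) start at positions 9, 71.
HindIII cuts after the first base of each site, so after positions 9, 71.
The Xsu64I site (TCTAGA) starts at position 86.
Xsu64I cuts after base 2 of each site, so after position 87.
Combined cut positions: 9, 71, 87.
Linear molecule, 3 cuts → 4 fragments:
  1–9 → 9 bp
  10–71 → 62 bp
  72–87 → 16 bp
  88–107 → 20 bp
Sorted largest to smallest: 62, 20, 16, 9 bp.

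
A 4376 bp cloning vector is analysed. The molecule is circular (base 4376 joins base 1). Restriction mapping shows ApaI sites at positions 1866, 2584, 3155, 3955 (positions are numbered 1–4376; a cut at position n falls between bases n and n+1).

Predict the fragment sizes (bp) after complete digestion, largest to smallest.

2287, 800, 718, 571 bp

Circular molecule, 4 cuts → 4 fragments:
  2584 − 1866 = 718 bp
  3155 − 2584 = 571 bp
  3955 − 3155 = 800 bp
  wrap: 4376 − 3955 + 1866 = 2287 bp
Sorted largest to smallest: 2287, 800, 718, 571 bp.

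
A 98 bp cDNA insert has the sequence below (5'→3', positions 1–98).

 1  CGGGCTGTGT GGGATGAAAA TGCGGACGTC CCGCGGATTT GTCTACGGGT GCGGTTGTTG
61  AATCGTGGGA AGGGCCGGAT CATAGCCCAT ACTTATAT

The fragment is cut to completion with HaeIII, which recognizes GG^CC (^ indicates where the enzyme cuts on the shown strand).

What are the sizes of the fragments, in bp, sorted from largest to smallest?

74, 24 bp

The HaeIII site (GGCC) starts at position 73.
HaeIII cuts after base 2 of each site, so after position 74.
Linear molecule, 1 cut → 2 fragments:
  1–74 → 74 bp
  75–98 → 24 bp
Sorted largest to smallest: 74, 24 bp.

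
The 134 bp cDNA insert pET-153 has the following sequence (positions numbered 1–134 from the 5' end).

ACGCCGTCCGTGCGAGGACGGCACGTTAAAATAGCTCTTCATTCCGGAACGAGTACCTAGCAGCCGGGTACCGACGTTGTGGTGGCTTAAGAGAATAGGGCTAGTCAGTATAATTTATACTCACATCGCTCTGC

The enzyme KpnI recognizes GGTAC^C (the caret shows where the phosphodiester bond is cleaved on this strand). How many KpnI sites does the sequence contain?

GGTACC occurs starting at position 67.
KpnI cuts at 1 site.

1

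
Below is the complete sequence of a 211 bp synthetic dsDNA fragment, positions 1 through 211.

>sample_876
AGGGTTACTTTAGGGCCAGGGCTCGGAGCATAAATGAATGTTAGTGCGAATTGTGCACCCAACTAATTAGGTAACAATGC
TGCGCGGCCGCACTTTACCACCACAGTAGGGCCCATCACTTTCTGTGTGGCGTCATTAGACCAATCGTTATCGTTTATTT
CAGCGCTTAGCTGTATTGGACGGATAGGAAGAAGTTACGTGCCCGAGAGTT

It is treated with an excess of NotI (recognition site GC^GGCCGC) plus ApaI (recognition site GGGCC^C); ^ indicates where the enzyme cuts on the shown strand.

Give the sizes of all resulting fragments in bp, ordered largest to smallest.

98, 85, 28 bp

The NotI site (GCGGCCGC) starts at position 84.
NotI cuts after base 2 of each site, so after position 85.
The ApaI site (GGGCCC) starts at position 109.
ApaI cuts after base 5 of each site (before the last base), so after position 113.
Combined cut positions: 85, 113.
Linear molecule, 2 cuts → 3 fragments:
  1–85 → 85 bp
  86–113 → 28 bp
  114–211 → 98 bp
Sorted largest to smallest: 98, 85, 28 bp.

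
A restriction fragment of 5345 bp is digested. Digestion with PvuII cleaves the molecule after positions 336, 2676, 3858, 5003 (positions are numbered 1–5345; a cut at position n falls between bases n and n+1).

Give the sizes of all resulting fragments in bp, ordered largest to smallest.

Linear molecule, 4 cuts → 5 fragments:
  336 − 0 = 336 bp
  2676 − 336 = 2340 bp
  3858 − 2676 = 1182 bp
  5003 − 3858 = 1145 bp
  5345 − 5003 = 342 bp
Sorted largest to smallest: 2340, 1182, 1145, 342, 336 bp.

2340, 1182, 1145, 342, 336 bp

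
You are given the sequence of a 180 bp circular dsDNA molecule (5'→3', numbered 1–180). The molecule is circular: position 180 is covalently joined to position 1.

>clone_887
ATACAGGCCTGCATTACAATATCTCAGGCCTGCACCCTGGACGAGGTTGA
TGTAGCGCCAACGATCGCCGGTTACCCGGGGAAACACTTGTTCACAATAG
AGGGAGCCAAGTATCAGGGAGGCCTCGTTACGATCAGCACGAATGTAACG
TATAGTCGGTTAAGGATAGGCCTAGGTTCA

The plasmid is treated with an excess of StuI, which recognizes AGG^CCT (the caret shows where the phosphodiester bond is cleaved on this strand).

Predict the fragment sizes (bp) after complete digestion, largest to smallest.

StuI sites (AGGCCT) start at positions 5, 26, 120, 168.
StuI cuts after base 3 of each site, so after positions 7, 28, 122, 170.
Circular molecule, 4 cuts → 4 fragments:
  8–28 → 21 bp
  29–122 → 94 bp
  123–170 → 48 bp
  171–180 then 1–7 → 10 + 7 = 17 bp
Sorted largest to smallest: 94, 48, 21, 17 bp.

94, 48, 21, 17 bp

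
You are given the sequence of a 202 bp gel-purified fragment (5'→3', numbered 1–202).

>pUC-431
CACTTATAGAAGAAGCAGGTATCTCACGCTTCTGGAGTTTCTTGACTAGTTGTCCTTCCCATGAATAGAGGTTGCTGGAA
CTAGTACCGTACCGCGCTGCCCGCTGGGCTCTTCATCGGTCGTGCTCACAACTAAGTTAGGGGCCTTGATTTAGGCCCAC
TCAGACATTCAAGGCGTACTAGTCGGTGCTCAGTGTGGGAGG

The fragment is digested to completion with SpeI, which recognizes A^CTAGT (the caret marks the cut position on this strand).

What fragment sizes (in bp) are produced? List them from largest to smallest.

98, 45, 35, 24 bp

SpeI sites (ACTAGT) start at positions 45, 80, 178.
SpeI cuts after the first base of each site, so after positions 45, 80, 178.
Linear molecule, 3 cuts → 4 fragments:
  1–45 → 45 bp
  46–80 → 35 bp
  81–178 → 98 bp
  179–202 → 24 bp
Sorted largest to smallest: 98, 45, 35, 24 bp.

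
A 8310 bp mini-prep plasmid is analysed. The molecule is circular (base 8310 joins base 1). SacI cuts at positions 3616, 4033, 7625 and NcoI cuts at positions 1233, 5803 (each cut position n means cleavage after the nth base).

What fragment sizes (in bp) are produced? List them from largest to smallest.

2383, 1918, 1822, 1770, 417 bp

Combined cut positions (sorted): 1233, 3616, 4033, 5803, 7625.
Circular molecule, 5 cuts → 5 fragments:
  3616 − 1233 = 2383 bp
  4033 − 3616 = 417 bp
  5803 − 4033 = 1770 bp
  7625 − 5803 = 1822 bp
  wrap: 8310 − 7625 + 1233 = 1918 bp
Sorted largest to smallest: 2383, 1918, 1822, 1770, 417 bp.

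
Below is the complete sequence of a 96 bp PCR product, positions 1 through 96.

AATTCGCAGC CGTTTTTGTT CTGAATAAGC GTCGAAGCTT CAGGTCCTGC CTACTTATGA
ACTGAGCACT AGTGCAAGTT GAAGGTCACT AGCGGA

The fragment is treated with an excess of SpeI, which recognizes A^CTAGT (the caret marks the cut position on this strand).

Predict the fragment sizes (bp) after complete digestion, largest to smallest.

The SpeI site (ACTAGT) starts at position 68.
SpeI cuts after the first base of each site, so after position 68.
Linear molecule, 1 cut → 2 fragments:
  1–68 → 68 bp
  69–96 → 28 bp
Sorted largest to smallest: 68, 28 bp.

68, 28 bp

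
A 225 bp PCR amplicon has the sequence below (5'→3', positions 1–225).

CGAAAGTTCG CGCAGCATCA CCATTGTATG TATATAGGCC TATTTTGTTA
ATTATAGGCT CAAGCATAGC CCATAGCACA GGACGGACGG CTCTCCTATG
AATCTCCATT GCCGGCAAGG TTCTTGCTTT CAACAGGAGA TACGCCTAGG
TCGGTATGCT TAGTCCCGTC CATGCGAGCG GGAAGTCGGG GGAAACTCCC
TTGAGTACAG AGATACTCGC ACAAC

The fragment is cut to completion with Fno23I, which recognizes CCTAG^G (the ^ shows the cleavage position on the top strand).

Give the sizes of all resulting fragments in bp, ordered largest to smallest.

The Fno23I site (CCTAGG) starts at position 145.
Fno23I cuts after base 5 of each site (before the last base), so after position 149.
Linear molecule, 1 cut → 2 fragments:
  1–149 → 149 bp
  150–225 → 76 bp
Sorted largest to smallest: 149, 76 bp.

149, 76 bp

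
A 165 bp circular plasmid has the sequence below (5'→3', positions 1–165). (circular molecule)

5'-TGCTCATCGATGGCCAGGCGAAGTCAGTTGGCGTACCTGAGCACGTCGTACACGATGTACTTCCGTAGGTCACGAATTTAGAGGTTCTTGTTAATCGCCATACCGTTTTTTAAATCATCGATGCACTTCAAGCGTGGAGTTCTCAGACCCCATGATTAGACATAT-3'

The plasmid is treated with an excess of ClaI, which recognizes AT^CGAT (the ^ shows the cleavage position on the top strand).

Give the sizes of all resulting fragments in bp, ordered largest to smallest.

111, 54 bp

ClaI sites (ATCGAT) start at positions 6, 117.
ClaI cuts after base 2 of each site, so after positions 7, 118.
Circular molecule, 2 cuts → 2 fragments:
  8–118 → 111 bp
  119–165 then 1–7 → 47 + 7 = 54 bp
Sorted largest to smallest: 111, 54 bp.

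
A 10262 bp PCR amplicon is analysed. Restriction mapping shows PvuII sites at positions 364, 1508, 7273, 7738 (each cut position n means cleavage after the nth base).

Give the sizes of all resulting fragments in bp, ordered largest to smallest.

5765, 2524, 1144, 465, 364 bp

Linear molecule, 4 cuts → 5 fragments:
  364 − 0 = 364 bp
  1508 − 364 = 1144 bp
  7273 − 1508 = 5765 bp
  7738 − 7273 = 465 bp
  10262 − 7738 = 2524 bp
Sorted largest to smallest: 5765, 2524, 1144, 465, 364 bp.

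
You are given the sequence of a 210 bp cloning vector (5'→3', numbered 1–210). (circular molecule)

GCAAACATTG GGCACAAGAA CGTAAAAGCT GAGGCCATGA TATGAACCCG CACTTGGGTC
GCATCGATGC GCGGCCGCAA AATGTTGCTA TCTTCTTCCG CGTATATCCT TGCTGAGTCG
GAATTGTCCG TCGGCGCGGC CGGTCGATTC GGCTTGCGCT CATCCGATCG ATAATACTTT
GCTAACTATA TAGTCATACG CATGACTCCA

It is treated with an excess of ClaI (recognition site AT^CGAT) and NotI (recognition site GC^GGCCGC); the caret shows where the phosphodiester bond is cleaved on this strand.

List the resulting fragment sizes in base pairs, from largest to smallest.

106, 96, 8 bp

ClaI sites (ATCGAT) start at positions 63, 167.
ClaI cuts after base 2 of each site, so after positions 64, 168.
The NotI site (GCGGCCGC) starts at position 71.
NotI cuts after base 2 of each site, so after position 72.
Combined cut positions: 64, 72, 168.
Circular molecule, 3 cuts → 3 fragments:
  65–72 → 8 bp
  73–168 → 96 bp
  169–210 then 1–64 → 42 + 64 = 106 bp
Sorted largest to smallest: 106, 96, 8 bp.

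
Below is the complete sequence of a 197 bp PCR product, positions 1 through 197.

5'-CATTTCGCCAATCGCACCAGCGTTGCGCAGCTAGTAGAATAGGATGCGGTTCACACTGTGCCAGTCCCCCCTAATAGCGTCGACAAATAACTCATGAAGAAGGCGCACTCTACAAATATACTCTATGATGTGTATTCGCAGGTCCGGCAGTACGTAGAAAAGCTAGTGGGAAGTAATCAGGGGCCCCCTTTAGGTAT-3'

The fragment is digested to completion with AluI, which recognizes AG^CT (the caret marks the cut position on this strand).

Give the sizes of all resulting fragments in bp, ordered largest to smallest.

AluI sites (AGCT) start at positions 29, 161.
AluI cuts after base 2 of each site, so after positions 30, 162.
Linear molecule, 2 cuts → 3 fragments:
  1–30 → 30 bp
  31–162 → 132 bp
  163–197 → 35 bp
Sorted largest to smallest: 132, 35, 30 bp.

132, 35, 30 bp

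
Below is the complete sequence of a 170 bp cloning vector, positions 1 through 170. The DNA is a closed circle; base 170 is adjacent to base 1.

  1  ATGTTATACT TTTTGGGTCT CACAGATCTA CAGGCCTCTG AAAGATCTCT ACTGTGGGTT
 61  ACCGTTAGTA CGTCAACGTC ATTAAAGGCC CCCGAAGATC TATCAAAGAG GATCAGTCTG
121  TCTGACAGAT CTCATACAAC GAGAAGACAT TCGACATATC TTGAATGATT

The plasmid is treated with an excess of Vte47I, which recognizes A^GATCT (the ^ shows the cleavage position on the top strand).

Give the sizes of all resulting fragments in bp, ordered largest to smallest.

Vte47I sites (AGATCT) start at positions 24, 43, 96, 127.
Vte47I cuts after the first base of each site, so after positions 24, 43, 96, 127.
Circular molecule, 4 cuts → 4 fragments:
  25–43 → 19 bp
  44–96 → 53 bp
  97–127 → 31 bp
  128–170 then 1–24 → 43 + 24 = 67 bp
Sorted largest to smallest: 67, 53, 31, 19 bp.

67, 53, 31, 19 bp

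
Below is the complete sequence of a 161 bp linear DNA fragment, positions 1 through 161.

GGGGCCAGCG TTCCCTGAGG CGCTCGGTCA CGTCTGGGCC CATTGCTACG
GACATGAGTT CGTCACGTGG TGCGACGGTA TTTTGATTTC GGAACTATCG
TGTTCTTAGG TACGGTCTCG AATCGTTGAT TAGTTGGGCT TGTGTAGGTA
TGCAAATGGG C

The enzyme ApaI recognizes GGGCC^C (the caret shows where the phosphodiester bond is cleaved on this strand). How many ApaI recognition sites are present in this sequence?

1

GGGCCC occurs starting at position 36.
ApaI cuts at 1 site.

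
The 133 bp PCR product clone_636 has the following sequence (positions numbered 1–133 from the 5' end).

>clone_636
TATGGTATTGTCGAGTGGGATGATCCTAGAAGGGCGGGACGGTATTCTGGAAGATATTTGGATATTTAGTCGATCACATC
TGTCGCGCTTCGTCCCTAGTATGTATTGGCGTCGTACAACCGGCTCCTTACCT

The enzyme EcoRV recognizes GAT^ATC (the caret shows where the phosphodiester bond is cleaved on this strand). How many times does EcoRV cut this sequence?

0

No occurrence of GATATC is present in the sequence.
EcoRV does not cut: 0 sites.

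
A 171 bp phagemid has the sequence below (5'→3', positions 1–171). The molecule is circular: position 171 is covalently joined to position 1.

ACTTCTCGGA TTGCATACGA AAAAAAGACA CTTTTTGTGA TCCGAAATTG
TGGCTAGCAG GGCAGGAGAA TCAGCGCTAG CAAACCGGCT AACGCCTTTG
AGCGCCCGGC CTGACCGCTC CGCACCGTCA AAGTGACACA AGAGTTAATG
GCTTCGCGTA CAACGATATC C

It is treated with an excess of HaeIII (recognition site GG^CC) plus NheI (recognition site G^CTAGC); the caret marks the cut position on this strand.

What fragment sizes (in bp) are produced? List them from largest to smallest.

The HaeIII site (GGCC) starts at position 108.
HaeIII cuts after base 2 of each site, so after position 109.
NheI sites (GCTAGC) start at positions 53, 76.
NheI cuts after the first base of each site, so after positions 53, 76.
Combined cut positions: 53, 76, 109.
Circular molecule, 3 cuts → 3 fragments:
  54–76 → 23 bp
  77–109 → 33 bp
  110–171 then 1–53 → 62 + 53 = 115 bp
Sorted largest to smallest: 115, 33, 23 bp.

115, 33, 23 bp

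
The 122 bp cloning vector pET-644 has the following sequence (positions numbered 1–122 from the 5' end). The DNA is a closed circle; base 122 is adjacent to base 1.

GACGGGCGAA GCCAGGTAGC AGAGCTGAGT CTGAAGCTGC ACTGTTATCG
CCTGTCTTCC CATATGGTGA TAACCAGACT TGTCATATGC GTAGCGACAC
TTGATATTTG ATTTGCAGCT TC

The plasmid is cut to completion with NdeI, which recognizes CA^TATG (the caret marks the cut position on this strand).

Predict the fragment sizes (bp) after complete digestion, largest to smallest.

99, 23 bp

NdeI sites (CATATG) start at positions 61, 84.
NdeI cuts after base 2 of each site, so after positions 62, 85.
Circular molecule, 2 cuts → 2 fragments:
  63–85 → 23 bp
  86–122 then 1–62 → 37 + 62 = 99 bp
Sorted largest to smallest: 99, 23 bp.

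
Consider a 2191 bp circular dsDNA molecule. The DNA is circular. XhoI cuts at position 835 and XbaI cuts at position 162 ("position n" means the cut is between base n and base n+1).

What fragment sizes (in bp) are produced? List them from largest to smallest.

Combined cut positions (sorted): 162, 835.
Circular molecule, 2 cuts → 2 fragments:
  835 − 162 = 673 bp
  wrap: 2191 − 835 + 162 = 1518 bp
Sorted largest to smallest: 1518, 673 bp.

1518, 673 bp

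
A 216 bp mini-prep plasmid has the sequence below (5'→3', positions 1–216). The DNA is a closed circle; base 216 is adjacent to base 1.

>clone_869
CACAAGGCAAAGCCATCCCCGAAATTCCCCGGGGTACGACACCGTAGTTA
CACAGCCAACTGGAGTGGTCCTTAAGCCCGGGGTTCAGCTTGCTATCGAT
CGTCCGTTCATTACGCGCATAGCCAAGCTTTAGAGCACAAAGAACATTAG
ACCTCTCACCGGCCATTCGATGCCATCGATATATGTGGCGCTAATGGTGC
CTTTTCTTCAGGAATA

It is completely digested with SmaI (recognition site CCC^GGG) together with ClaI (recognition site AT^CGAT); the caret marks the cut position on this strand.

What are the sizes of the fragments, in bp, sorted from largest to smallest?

80, 70, 49, 17 bp

SmaI sites (CCCGGG) start at positions 28, 77.
SmaI cuts after base 3 of each site, so after positions 30, 79.
ClaI sites (ATCGAT) start at positions 95, 175.
ClaI cuts after base 2 of each site, so after positions 96, 176.
Combined cut positions: 30, 79, 96, 176.
Circular molecule, 4 cuts → 4 fragments:
  31–79 → 49 bp
  80–96 → 17 bp
  97–176 → 80 bp
  177–216 then 1–30 → 40 + 30 = 70 bp
Sorted largest to smallest: 80, 70, 49, 17 bp.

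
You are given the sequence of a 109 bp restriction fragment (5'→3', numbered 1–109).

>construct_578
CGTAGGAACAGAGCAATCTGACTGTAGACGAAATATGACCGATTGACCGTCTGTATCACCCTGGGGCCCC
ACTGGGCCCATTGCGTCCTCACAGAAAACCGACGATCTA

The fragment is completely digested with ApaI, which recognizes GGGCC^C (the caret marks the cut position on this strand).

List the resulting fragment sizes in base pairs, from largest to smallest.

ApaI sites (GGGCCC) start at positions 64, 74.
ApaI cuts after base 5 of each site (before the last base), so after positions 68, 78.
Linear molecule, 2 cuts → 3 fragments:
  1–68 → 68 bp
  69–78 → 10 bp
  79–109 → 31 bp
Sorted largest to smallest: 68, 31, 10 bp.

68, 31, 10 bp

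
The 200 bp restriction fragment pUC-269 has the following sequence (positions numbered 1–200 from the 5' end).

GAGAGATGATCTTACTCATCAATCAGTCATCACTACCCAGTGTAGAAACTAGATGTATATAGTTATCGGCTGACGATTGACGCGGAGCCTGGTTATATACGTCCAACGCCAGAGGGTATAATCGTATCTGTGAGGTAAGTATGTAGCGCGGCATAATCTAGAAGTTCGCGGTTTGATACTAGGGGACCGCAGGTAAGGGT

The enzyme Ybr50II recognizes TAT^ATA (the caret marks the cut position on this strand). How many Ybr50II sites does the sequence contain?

TATATA occurs starting at positions 56, 94.
Ybr50II cuts at 2 sites.

2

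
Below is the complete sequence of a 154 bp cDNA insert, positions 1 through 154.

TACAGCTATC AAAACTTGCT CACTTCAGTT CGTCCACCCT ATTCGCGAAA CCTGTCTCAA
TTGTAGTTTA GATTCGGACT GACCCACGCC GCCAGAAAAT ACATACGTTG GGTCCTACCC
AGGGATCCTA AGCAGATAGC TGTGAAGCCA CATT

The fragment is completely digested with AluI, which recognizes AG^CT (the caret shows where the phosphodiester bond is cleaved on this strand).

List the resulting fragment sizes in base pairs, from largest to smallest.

AluI sites (AGCT) start at positions 4, 138.
AluI cuts after base 2 of each site, so after positions 5, 139.
Linear molecule, 2 cuts → 3 fragments:
  1–5 → 5 bp
  6–139 → 134 bp
  140–154 → 15 bp
Sorted largest to smallest: 134, 15, 5 bp.

134, 15, 5 bp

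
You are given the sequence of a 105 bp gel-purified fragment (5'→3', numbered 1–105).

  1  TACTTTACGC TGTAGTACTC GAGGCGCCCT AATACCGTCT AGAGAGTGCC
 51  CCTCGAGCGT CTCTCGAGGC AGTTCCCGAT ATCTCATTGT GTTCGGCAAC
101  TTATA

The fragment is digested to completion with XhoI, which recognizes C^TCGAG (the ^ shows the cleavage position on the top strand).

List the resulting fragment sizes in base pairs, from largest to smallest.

42, 34, 18, 11 bp

XhoI sites (CTCGAG) start at positions 18, 52, 63.
XhoI cuts after the first base of each site, so after positions 18, 52, 63.
Linear molecule, 3 cuts → 4 fragments:
  1–18 → 18 bp
  19–52 → 34 bp
  53–63 → 11 bp
  64–105 → 42 bp
Sorted largest to smallest: 42, 34, 18, 11 bp.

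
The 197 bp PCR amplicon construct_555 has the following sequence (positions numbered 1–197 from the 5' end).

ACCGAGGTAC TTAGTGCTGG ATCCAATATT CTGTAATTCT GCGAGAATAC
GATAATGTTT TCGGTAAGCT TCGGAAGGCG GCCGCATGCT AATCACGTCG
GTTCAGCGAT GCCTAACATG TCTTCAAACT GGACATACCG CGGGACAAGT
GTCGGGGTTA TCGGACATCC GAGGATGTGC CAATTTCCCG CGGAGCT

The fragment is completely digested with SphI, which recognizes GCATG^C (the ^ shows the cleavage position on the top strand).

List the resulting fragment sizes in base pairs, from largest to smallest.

The SphI site (GCATGC) starts at position 84.
SphI cuts after base 5 of each site (before the last base), so after position 88.
Linear molecule, 1 cut → 2 fragments:
  1–88 → 88 bp
  89–197 → 109 bp
Sorted largest to smallest: 109, 88 bp.

109, 88 bp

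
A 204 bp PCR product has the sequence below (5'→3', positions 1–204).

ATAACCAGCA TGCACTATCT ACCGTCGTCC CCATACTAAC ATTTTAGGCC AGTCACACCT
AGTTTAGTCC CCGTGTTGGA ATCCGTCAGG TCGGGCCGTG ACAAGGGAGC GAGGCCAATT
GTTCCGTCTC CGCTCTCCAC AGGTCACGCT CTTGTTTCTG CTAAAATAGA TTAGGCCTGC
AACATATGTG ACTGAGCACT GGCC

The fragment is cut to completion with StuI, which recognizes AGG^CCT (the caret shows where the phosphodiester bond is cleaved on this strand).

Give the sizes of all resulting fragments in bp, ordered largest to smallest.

175, 29 bp

The StuI site (AGGCCT) starts at position 173.
StuI cuts after base 3 of each site, so after position 175.
Linear molecule, 1 cut → 2 fragments:
  1–175 → 175 bp
  176–204 → 29 bp
Sorted largest to smallest: 175, 29 bp.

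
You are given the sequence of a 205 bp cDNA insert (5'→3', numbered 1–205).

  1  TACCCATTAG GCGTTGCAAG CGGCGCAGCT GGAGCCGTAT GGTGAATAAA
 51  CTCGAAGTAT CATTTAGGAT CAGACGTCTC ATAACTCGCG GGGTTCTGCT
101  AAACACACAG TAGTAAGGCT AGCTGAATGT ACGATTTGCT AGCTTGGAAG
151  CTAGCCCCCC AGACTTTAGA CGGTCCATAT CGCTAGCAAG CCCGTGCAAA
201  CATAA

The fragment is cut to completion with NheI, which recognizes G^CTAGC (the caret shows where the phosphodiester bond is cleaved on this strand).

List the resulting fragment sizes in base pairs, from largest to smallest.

118, 32, 23, 20, 12 bp

NheI sites (GCTAGC) start at positions 118, 138, 150, 182.
NheI cuts after the first base of each site, so after positions 118, 138, 150, 182.
Linear molecule, 4 cuts → 5 fragments:
  1–118 → 118 bp
  119–138 → 20 bp
  139–150 → 12 bp
  151–182 → 32 bp
  183–205 → 23 bp
Sorted largest to smallest: 118, 32, 23, 20, 12 bp.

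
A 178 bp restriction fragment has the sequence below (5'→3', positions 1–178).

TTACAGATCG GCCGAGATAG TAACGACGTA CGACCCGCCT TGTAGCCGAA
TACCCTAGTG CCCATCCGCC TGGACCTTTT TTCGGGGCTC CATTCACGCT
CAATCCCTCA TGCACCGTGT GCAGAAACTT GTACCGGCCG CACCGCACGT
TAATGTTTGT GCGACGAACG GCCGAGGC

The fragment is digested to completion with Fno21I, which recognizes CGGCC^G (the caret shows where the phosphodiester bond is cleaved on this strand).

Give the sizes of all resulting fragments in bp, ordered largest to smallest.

126, 34, 13, 5 bp

Fno21I sites (CGGCCG) start at positions 9, 135, 169.
Fno21I cuts after base 5 of each site (before the last base), so after positions 13, 139, 173.
Linear molecule, 3 cuts → 4 fragments:
  1–13 → 13 bp
  14–139 → 126 bp
  140–173 → 34 bp
  174–178 → 5 bp
Sorted largest to smallest: 126, 34, 13, 5 bp.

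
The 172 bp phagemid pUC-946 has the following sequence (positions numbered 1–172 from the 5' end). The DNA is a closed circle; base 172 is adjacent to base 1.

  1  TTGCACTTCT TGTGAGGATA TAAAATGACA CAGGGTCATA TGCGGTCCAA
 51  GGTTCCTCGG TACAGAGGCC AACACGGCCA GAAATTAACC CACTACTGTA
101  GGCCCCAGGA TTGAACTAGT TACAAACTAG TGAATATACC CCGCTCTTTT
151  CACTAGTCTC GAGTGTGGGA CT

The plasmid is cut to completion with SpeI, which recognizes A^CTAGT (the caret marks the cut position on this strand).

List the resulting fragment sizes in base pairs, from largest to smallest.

SpeI sites (ACTAGT) start at positions 115, 126, 152.
SpeI cuts after the first base of each site, so after positions 115, 126, 152.
Circular molecule, 3 cuts → 3 fragments:
  116–126 → 11 bp
  127–152 → 26 bp
  153–172 then 1–115 → 20 + 115 = 135 bp
Sorted largest to smallest: 135, 26, 11 bp.

135, 26, 11 bp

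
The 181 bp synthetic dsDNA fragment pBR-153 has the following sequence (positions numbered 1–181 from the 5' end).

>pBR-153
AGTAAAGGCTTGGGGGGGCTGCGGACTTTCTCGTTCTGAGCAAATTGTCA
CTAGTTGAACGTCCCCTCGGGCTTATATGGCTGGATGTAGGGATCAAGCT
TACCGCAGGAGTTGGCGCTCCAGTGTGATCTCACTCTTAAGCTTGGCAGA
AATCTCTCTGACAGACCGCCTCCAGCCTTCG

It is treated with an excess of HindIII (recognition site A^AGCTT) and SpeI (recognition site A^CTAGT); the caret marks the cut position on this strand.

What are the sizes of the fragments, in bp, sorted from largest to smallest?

50, 46, 43, 42 bp

HindIII sites (AAGCTT) start at positions 96, 139.
HindIII cuts after the first base of each site, so after positions 96, 139.
The SpeI site (ACTAGT) starts at position 50.
SpeI cuts after the first base of each site, so after position 50.
Combined cut positions: 50, 96, 139.
Linear molecule, 3 cuts → 4 fragments:
  1–50 → 50 bp
  51–96 → 46 bp
  97–139 → 43 bp
  140–181 → 42 bp
Sorted largest to smallest: 50, 46, 43, 42 bp.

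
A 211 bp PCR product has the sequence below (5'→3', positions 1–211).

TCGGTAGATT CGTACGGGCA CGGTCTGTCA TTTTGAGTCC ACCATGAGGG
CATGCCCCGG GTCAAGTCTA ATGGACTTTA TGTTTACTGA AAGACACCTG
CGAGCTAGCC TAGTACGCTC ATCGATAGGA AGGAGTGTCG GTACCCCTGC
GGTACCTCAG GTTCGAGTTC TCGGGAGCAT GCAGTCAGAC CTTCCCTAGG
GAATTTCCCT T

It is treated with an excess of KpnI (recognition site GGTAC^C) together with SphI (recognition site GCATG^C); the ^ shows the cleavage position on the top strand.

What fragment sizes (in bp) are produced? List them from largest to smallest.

90, 54, 30, 26, 11 bp

KpnI sites (GGTACC) start at positions 140, 151.
KpnI cuts after base 5 of each site (before the last base), so after positions 144, 155.
SphI sites (GCATGC) start at positions 50, 177.
SphI cuts after base 5 of each site (before the last base), so after positions 54, 181.
Combined cut positions: 54, 144, 155, 181.
Linear molecule, 4 cuts → 5 fragments:
  1–54 → 54 bp
  55–144 → 90 bp
  145–155 → 11 bp
  156–181 → 26 bp
  182–211 → 30 bp
Sorted largest to smallest: 90, 54, 30, 26, 11 bp.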